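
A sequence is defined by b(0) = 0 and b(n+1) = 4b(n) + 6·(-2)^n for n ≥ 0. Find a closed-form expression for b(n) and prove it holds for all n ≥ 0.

Claim: b(n) = 4^n − (-2)^n.

Base case: b(0) = 0, and 4^0 − (-2)^0 = 1 − 1 = 0.
Assume b(m) = 4^m − (-2)^m for some m ≥ 0.
Then b(m+1) = 4b(m) + 6·(-2)^m = 4·(4^m − (-2)^m) + 6·(-2)^m = 4^{m+1} − 4·(-2)^m + 6·(-2)^m = 4^{m+1} + 2·(-2)^m = 4^{m+1} − (-2)^{m+1}.
This completes the inductive step, so b(n) = 4^n − (-2)^n for all n ≥ 0.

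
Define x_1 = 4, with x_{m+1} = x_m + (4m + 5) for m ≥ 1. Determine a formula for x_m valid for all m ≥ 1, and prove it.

Claim: x_m = 2m^2 + 3m − 1.

Base case: x_1 = 4, and 2·1^2 + 3·1 − 1 = 4.
Assume x_r = 2r^2 + 3r − 1.
Then x_{r+1} = x_r + (4r + 5) = (2r^2 + 3r − 1) + (4r + 5) = 2r^2 + 7r + 4,
and 2·(r+1)^2 + 3·(r+1) − 1 = 2r^2 + 7r + 4.
This completes the inductive step, so x_m = 2m^2 + 3m − 1 for all m ≥ 1.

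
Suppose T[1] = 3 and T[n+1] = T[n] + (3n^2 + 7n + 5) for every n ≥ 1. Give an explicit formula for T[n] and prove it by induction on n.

Claim: T[n] = n^3 + 2n^2 + 2n − 2.

Base case: T[1] = 3, and 1^3 + 2·1^2 + 2·1 − 2 = 3.
Assume T[j] = j^3 + 2j^2 + 2j − 2.
Then T[j+1] = T[j] + (3j^2 + 7j + 5) = (j^3 + 2j^2 + 2j − 2) + (3j^2 + 7j + 5) = j^3 + 5j^2 + 9j + 3,
and (j+1)^3 + 2·(j+1)^2 + 2·(j+1) − 2 = j^3 + 5j^2 + 9j + 3.
By induction, T[n] = n^3 + 2n^2 + 2n − 2 for all n ≥ 1.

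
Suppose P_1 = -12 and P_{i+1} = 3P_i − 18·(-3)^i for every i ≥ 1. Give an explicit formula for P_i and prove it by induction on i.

Claim: P_i = -3^i + 3·(-3)^i.

Base case: P_1 = -12, and -3^1 + 3·(-3)^1 = -3 − 9 = -12.
Assume P_j = -3^j + 3·(-3)^j for some j ≥ 1.
Then P_{j+1} = 3P_j − 18·(-3)^j = 3·(-3^j + 3·(-3)^j) − 18·(-3)^j = -3^{j+1} + 9·(-3)^j − 18·(-3)^j = -3^{j+1} − 9·(-3)^j = -3^{j+1} + 3·(-3)^{j+1}.
So the formula holds for j+1, and by induction P_i = -3^i + 3·(-3)^i for all i ≥ 1.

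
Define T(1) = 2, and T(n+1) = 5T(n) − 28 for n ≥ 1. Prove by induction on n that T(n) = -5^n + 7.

Base case: T(1) = 2, and -5^1 + 7 = -5 + 7 = 2.
Assume T(j) = -5^j + 7 for some j ≥ 1.
Then T(j+1) = 5T(j) − 28 = 5·(-5^j + 7) − 28 = -5^{j+1} + 35 − 28 = -5^{j+1} + 7.
So the formula holds for j+1, and by induction T(n) = -5^n + 7 for all n ≥ 1.

T(n) = -5^n + 7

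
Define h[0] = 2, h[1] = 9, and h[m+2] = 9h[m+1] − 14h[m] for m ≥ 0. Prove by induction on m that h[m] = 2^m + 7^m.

Base cases: h[0] = 2 and 2^0 + 7^0 = 2; h[1] = 9 and 2^1 + 7^1 = 9.
Assume h[j] = 2^j + 7^j for all 0 ≤ j ≤ r, where r ≥ 1.
Then h[r+1] = 9h[r] − 14h[r−1] = 9·(2^r + 7^r) − 14·(2^{r−1} + 7^{r−1}) = (9·2 − 14)2^{r−1} + (9·7 − 14)7^{r−1} = 4·2^{r−1} + 49·7^{r−1} = 2^{r+1} + 7^{r+1}.
Hence h[m] = 2^m + 7^m for every m ≥ 0, by strong induction.

h[m] = 2^m + 7^m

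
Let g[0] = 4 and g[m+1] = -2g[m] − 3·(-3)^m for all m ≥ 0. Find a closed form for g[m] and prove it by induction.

Claim: g[m] = (-2)^m + 3·(-3)^m.

Base case: g[0] = 4, and (-2)^0 + 3·(-3)^0 = 1 + 3 = 4.
Assume g[k] = (-2)^k + 3·(-3)^k for some k ≥ 0.
Then g[k+1] = -2g[k] − 3·(-3)^k = -2·((-2)^k + 3·(-3)^k) − 3·(-3)^k = (-2)^{k+1} − 6·(-3)^k − 3·(-3)^k = (-2)^{k+1} − 9·(-3)^k = (-2)^{k+1} + 3·(-3)^{k+1}.
By induction, g[m] = (-2)^m + 3·(-3)^m for all m ≥ 0.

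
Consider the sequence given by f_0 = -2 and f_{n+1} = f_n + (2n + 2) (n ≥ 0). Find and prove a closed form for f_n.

Claim: f_n = n^2 + n − 2.

Base case: f_0 = -2, and 0^2 + 0 − 2 = -2.
Assume f_j = j^2 + j − 2.
Then f_{j+1} = f_j + (2j + 2) = (j^2 + j − 2) + (2j + 2) = j^2 + 3j,
and (j+1)^2 + (j+1) − 2 = j^2 + 3j.
Hence f_n = n^2 + n − 2 for every n ≥ 0, by induction.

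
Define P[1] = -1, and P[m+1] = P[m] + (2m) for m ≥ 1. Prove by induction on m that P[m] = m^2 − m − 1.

Base case: P[1] = -1, and 1^2 − 1 − 1 = -1.
Assume P[j] = j^2 − j − 1.
Then P[j+1] = P[j] + (2j) = (j^2 − j − 1) + (2j) = j^2 + j − 1,
and (j+1)^2 − (j+1) − 1 = j^2 + j − 1.
This completes the inductive step, so P[m] = m^2 − m − 1 for all m ≥ 1.

P[m] = m^2 − m − 1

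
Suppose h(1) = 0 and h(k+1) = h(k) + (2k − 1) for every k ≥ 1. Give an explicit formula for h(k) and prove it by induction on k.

Claim: h(k) = k^2 − 2k + 1.

Base case: h(1) = 0, and 1^2 − 2·1 + 1 = 0.
Assume h(r) = r^2 − 2r + 1.
Then h(r+1) = h(r) + (2r − 1) = (r^2 − 2r + 1) + (2r − 1) = r^2,
and (r+1)^2 − 2·(r+1) + 1 = r^2.
Hence h(k) = k^2 − 2k + 1 for every k ≥ 1, by induction.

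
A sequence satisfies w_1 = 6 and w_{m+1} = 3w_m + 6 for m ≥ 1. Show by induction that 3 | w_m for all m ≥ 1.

Base case: w_1 = 6 = 3·2, so 3 | w_1.
Assume 3 | w_j, so w_j = 3t for some integer t.
Then w_{j+1} = 3w_j + 6 = 3·(3t) + 6 = 3(3t + 2), so 3 | w_{j+1}.
This completes the inductive step, so 3 | w_m for all m ≥ 1.

3 | w_m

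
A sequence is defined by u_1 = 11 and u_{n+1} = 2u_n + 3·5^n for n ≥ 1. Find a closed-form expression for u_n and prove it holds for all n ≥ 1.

Claim: u_n = 3·2^n + 5^n.

Base case: u_1 = 11, and 3·2^1 + 5^1 = 6 + 5 = 11.
Assume u_r = 3·2^r + 5^r for some r ≥ 1.
Then u_{r+1} = 2u_r + 3·5^r = 2·(3·2^r + 5^r) + 3·5^r = 3·2^{r+1} + 2·5^r + 3·5^r = 3·2^{r+1} + 5·5^r = 3·2^{r+1} + 5^{r+1}.
So the formula holds for r+1, and by induction u_n = 3·2^n + 5^n for all n ≥ 1.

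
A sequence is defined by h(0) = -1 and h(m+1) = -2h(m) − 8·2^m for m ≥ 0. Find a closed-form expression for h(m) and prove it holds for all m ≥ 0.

Claim: h(m) = (-2)^m − 2·2^m.

Base case: h(0) = -1, and (-2)^0 − 2·2^0 = 1 − 2 = -1.
Assume h(r) = (-2)^r − 2·2^r for some r ≥ 0.
Then h(r+1) = -2h(r) − 8·2^r = -2·((-2)^r − 2·2^r) − 8·2^r = (-2)^{r+1} + 4·2^r − 8·2^r = (-2)^{r+1} − 4·2^r = (-2)^{r+1} − 2·2^{r+1}.
Hence h(m) = (-2)^m − 2·2^m for every m ≥ 0, by induction.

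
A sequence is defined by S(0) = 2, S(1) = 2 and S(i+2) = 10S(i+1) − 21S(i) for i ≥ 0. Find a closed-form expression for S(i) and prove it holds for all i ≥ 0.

Claim: S(i) = 3·3^i − 7^i.

Base cases: S(0) = 2 and 3·3^0 − 7^0 = 2; S(1) = 2 and 3·3^1 − 7^1 = 2.
Assume S(j) = 3·3^j − 7^j for all 0 ≤ j ≤ r, where r ≥ 1.
Then S(r+1) = 10S(r) − 21S(r−1) = 10·(3·3^r − 7^r) − 21·(3·3^{r−1} − 7^{r−1}) = 3·(10·3 − 21)3^{r−1} − (10·7 − 21)7^{r−1} = 27·3^{r−1} − 49·7^{r−1} = 3·3^{r+1} − 7^{r+1}.
This completes the inductive step, so S(i) = 3·3^i − 7^i for all i ≥ 0.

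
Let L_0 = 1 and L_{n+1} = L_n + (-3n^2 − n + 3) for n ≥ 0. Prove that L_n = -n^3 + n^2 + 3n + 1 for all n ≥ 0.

Base case: L_0 = 1, and -0^3 + 0^2 + 3·0 + 1 = 1.
Assume L_k = -k^3 + k^2 + 3k + 1.
Then L_{k+1} = L_k + (-3k^2 − k + 3) = (-k^3 + k^2 + 3k + 1) + (-3k^2 − k + 3) = -k^3 − 2k^2 + 2k + 4,
and -(k+1)^3 + (k+1)^2 + 3·(k+1) + 1 = -k^3 − 2k^2 + 2k + 4.
This completes the inductive step, so L_n = -n^3 + n^2 + 3n + 1 for all n ≥ 0.

L_n = -n^3 + n^2 + 3n + 1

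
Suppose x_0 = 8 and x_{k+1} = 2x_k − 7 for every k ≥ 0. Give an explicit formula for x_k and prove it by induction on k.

Claim: x_k = 2^k + 7.

Base case: x_0 = 8, and 2^0 + 7 = 1 + 7 = 8.
Assume x_r = 2^r + 7 for some r ≥ 0.
Then x_{r+1} = 2x_r − 7 = 2·(2^r + 7) − 7 = 2^{r+1} + 14 − 7 = 2^{r+1} + 7.
This completes the inductive step, so x_k = 2^k + 7 for all k ≥ 0.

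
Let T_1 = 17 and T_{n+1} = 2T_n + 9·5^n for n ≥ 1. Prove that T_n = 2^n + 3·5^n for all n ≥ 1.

Base case: T_1 = 17, and 2^1 + 3·5^1 = 2 + 15 = 17.
Assume T_j = 2^j + 3·5^j for some j ≥ 1.
Then T_{j+1} = 2T_j + 9·5^j = 2·(2^j + 3·5^j) + 9·5^j = 2^{j+1} + 6·5^j + 9·5^j = 2^{j+1} + 15·5^j = 2^{j+1} + 3·5^{j+1}.
So the formula holds for j+1, and by induction T_n = 2^n + 3·5^n for all n ≥ 1.

T_n = 2^n + 3·5^n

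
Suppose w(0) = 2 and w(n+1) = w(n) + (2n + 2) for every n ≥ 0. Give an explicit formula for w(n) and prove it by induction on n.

Claim: w(n) = n^2 + n + 2.

Base case: w(0) = 2, and 0^2 + 0 + 2 = 2.
Assume w(r) = r^2 + r + 2.
Then w(r+1) = w(r) + (2r + 2) = (r^2 + r + 2) + (2r + 2) = r^2 + 3r + 4,
and (r+1)^2 + (r+1) + 2 = r^2 + 3r + 4.
Hence w(n) = n^2 + n + 2 for every n ≥ 0, by induction.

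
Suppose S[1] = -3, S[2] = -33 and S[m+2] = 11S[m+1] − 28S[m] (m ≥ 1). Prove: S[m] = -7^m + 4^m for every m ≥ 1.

Base cases: S[1] = -3 and -7^1 + 4^1 = -3; S[2] = -33 and -7^2 + 4^2 = -33.
Assume S[i] = -7^i + 4^i for all 1 ≤ i ≤ j, where j ≥ 2.
Then S[j+1] = 11S[j] − 28S[j−1] = 11·(-7^j + 4^j) − 28·(-7^{j−1} + 4^{j−1}) = -(11·7 − 28)7^{j−1} + (11·4 − 28)4^{j−1} = -49·7^{j−1} + 16·4^{j−1} = -7^{j+1} + 4^{j+1}.
So the formula holds for j+1, and by strong induction S[m] = -7^m + 4^m for all m ≥ 1.

S[m] = -7^m + 4^m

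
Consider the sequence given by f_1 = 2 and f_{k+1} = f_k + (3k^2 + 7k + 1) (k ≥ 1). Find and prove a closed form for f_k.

Claim: f_k = k^3 + 2k^2 − 2k + 1.

Base case: f_1 = 2, and 1^3 + 2·1^2 − 2·1 + 1 = 2.
Assume f_j = j^3 + 2j^2 − 2j + 1.
Then f_{j+1} = f_j + (3j^2 + 7j + 1) = (j^3 + 2j^2 − 2j + 1) + (3j^2 + 7j + 1) = j^3 + 5j^2 + 5j + 2,
and (j+1)^3 + 2·(j+1)^2 − 2·(j+1) + 1 = j^3 + 5j^2 + 5j + 2.
Hence f_k = k^3 + 2k^2 − 2k + 1 for every k ≥ 1, by induction.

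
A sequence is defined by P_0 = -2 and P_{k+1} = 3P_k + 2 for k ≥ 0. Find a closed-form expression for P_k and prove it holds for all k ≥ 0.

Claim: P_k = -3^k − 1.

Base case: P_0 = -2, and -3^0 − 1 = -1 − 1 = -2.
Assume P_m = -3^m − 1 for some m ≥ 0.
Then P_{m+1} = 3P_m + 2 = 3·(-3^m − 1) + 2 = -3^{m+1} − 3 + 2 = -3^{m+1} − 1.
So the formula holds for m+1, and by induction P_k = -3^k − 1 for all k ≥ 0.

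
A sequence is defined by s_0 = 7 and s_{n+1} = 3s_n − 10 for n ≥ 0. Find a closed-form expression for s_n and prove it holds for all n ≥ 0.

Claim: s_n = 2·3^n + 5.

Base case: s_0 = 7, and 2·3^0 + 5 = 2 + 5 = 7.
Assume s_m = 2·3^m + 5 for some m ≥ 0.
Then s_{m+1} = 3s_m − 10 = 3·(2·3^m + 5) − 10 = 6·3^m + 15 − 10 = 2·3^{m+1} + 5.
So the formula holds for m+1, and by induction s_n = 2·3^n + 5 for all n ≥ 0.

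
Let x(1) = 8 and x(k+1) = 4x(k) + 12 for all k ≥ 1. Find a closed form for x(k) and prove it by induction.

Claim: x(k) = 3·4^k − 4.

Base case: x(1) = 8, and 3·4^1 − 4 = 12 − 4 = 8.
Assume x(m) = 3·4^m − 4 for some m ≥ 1.
Then x(m+1) = 4x(m) + 12 = 4·(3·4^m − 4) + 12 = 12·4^m − 16 + 12 = 3·4^{m+1} − 4.
So the formula holds for m+1, and by induction x(k) = 3·4^k − 4 for all k ≥ 1.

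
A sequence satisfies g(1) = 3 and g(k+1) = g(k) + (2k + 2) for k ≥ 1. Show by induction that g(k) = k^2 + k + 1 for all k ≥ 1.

Base case: g(1) = 3, and 1^2 + 1 + 1 = 3.
Assume g(j) = j^2 + j + 1.
Then g(j+1) = g(j) + (2j + 2) = (j^2 + j + 1) + (2j + 2) = j^2 + 3j + 3,
and (j+1)^2 + (j+1) + 1 = j^2 + 3j + 3.
Hence g(k) = k^2 + k + 1 for every k ≥ 1, by induction.

g(k) = k^2 + k + 1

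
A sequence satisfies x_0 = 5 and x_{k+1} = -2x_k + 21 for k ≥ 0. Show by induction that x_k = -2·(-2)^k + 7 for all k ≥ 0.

Base case: x_0 = 5, and -2·(-2)^0 + 7 = -2 + 7 = 5.
Assume x_r = -2·(-2)^r + 7 for some r ≥ 0.
Then x_{r+1} = -2x_r + 21 = -2·(-2·(-2)^r + 7) + 21 = 4·(-2)^r − 14 + 21 = -2·(-2)^{r+1} + 7.
Hence x_k = -2·(-2)^k + 7 for every k ≥ 0, by induction.

x_k = -2·(-2)^k + 7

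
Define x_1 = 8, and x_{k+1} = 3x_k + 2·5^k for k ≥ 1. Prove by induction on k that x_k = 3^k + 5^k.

Base case: x_1 = 8, and 3^1 + 5^1 = 3 + 5 = 8.
Assume x_r = 3^r + 5^r for some r ≥ 1.
Then x_{r+1} = 3x_r + 2·5^r = 3·(3^r + 5^r) + 2·5^r = 3^{r+1} + 3·5^r + 2·5^r = 3^{r+1} + 5·5^r = 3^{r+1} + 5^{r+1}.
By induction, x_k = 3^k + 5^k for all k ≥ 1.

x_k = 3^k + 5^k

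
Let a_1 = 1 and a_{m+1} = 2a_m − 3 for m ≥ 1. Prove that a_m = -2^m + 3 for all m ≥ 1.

Base case: a_1 = 1, and -2^1 + 3 = -2 + 3 = 1.
Assume a_r = -2^r + 3 for some r ≥ 1.
Then a_{r+1} = 2a_r − 3 = 2·(-2^r + 3) − 3 = -2^{r+1} + 6 − 3 = -2^{r+1} + 3.
By induction, a_m = -2^m + 3 for all m ≥ 1.

a_m = -2^m + 3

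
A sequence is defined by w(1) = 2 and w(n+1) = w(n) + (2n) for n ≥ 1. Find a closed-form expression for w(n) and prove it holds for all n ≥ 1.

Claim: w(n) = n^2 − n + 2.

Base case: w(1) = 2, and 1^2 − 1 + 2 = 2.
Assume w(m) = m^2 − m + 2.
Then w(m+1) = w(m) + (2m) = (m^2 − m + 2) + (2m) = m^2 + m + 2,
and (m+1)^2 − (m+1) + 2 = m^2 + m + 2.
By induction, w(n) = n^2 − n + 2 for all n ≥ 1.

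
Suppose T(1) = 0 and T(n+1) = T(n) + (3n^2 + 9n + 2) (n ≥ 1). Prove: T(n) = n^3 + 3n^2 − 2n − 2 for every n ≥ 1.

Base case: T(1) = 0, and 1^3 + 3·1^2 − 2·1 − 2 = 0.
Assume T(j) = j^3 + 3j^2 − 2j − 2.
Then T(j+1) = T(j) + (3j^2 + 9j + 2) = (j^3 + 3j^2 − 2j − 2) + (3j^2 + 9j + 2) = j^3 + 6j^2 + 7j,
and (j+1)^3 + 3·(j+1)^2 − 2·(j+1) − 2 = j^3 + 6j^2 + 7j.
This completes the inductive step, so T(n) = n^3 + 3n^2 − 2n − 2 for all n ≥ 1.

T(n) = n^3 + 3n^2 − 2n − 2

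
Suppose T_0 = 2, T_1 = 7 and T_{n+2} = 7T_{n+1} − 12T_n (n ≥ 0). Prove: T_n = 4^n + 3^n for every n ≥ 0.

Base cases: T_0 = 2 and 4^0 + 3^0 = 2; T_1 = 7 and 4^1 + 3^1 = 7.
Assume T_i = 4^i + 3^i for all 0 ≤ i ≤ j, where j ≥ 1.
Then T_{j+1} = 7T_j − 12T_{j−1} = 7·(4^j + 3^j) − 12·(4^{j−1} + 3^{j−1}) = (7·4 − 12)4^{j−1} + (7·3 − 12)3^{j−1} = 16·4^{j−1} + 9·3^{j−1} = 4^{j+1} + 3^{j+1}.
This completes the inductive step, so T_n = 4^n + 3^n for all n ≥ 0.

T_n = 4^n + 3^n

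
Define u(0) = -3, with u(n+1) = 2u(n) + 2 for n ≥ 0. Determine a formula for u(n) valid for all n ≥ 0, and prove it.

Claim: u(n) = -2^n − 2.

Base case: u(0) = -3, and -2^0 − 2 = -1 − 2 = -3.
Assume u(r) = -2^r − 2 for some r ≥ 0.
Then u(r+1) = 2u(r) + 2 = 2·(-2^r − 2) + 2 = -2^{r+1} − 4 + 2 = -2^{r+1} − 2.
Hence u(n) = -2^n − 2 for every n ≥ 0, by induction.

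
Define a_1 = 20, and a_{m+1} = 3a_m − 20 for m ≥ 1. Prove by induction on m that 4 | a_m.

Base case: a_1 = 20 = 4·5, so 4 | a_1.
Assume 4 | a_k, so a_k = 4t for some integer t.
Then a_{k+1} = 3a_k − 20 = 3·(4t) − 20 = 4(3t − 5), so 4 | a_{k+1}.
This completes the inductive step, so 4 | a_m for all m ≥ 1.

4 | a_m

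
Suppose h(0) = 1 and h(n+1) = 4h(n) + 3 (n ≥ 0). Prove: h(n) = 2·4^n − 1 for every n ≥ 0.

Base case: h(0) = 1, and 2·4^0 − 1 = 2 − 1 = 1.
Assume h(k) = 2·4^k − 1 for some k ≥ 0.
Then h(k+1) = 4h(k) + 3 = 4·(2·4^k − 1) + 3 = 8·4^k − 4 + 3 = 2·4^{k+1} − 1.
This completes the inductive step, so h(n) = 2·4^n − 1 for all n ≥ 0.

h(n) = 2·4^n − 1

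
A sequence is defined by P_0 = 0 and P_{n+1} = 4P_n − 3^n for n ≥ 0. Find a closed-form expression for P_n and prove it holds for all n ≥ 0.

Claim: P_n = -4^n + 3^n.

Base case: P_0 = 0, and -4^0 + 3^0 = -1 + 1 = 0.
Assume P_j = -4^j + 3^j for some j ≥ 0.
Then P_{j+1} = 4P_j − 3^j = 4·(-4^j + 3^j) − 3^j = -4^{j+1} + 4·3^j − 3^j = -4^{j+1} + 3·3^j = -4^{j+1} + 3^{j+1}.
This completes the inductive step, so P_n = -4^n + 3^n for all n ≥ 0.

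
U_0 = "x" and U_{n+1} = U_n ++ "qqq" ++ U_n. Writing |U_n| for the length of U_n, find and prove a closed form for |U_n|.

Claim: |U_n| = 2^{n+2} − 3.

Base case: |U_0| = 1, and 2^{0+2} − 3 = 1.
Assume |U_k| = 2^{k+2} − 3.
Then |U_{k+1}| = |U_k| + 3 + |U_k| = 2|U_k| + 3 = 2(2^{k+2} − 3) + 3 = 2^{k+3} − 6 + 3 = 2^{k+3} − 3.
Hence |U_n| = 2^{n+2} − 3 for every n ≥ 0, by induction.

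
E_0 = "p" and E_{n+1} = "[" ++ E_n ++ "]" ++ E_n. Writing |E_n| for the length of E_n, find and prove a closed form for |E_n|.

Claim: |E_n| = 3·2^n − 2.

Base case: |E_0| = 1, and 3·2^0 − 2 = 1.
Assume |E_k| = 3·2^k − 2.
Then |E_{k+1}| = 1 + |E_k| + 1 + |E_k| = 2|E_k| + 2 = 2(3·2^k − 2) + 2 = 3·2^{k+1} − 4 + 2 = 3·2^{k+1} − 2.
This completes the inductive step, so |E_n| = 3·2^n − 2 for all n ≥ 0.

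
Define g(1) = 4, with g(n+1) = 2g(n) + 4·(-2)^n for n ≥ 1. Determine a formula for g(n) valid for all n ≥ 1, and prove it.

Claim: g(n) = 2^n − (-2)^n.

Base case: g(1) = 4, and 2^1 − (-2)^1 = 2 + 2 = 4.
Assume g(r) = 2^r − (-2)^r for some r ≥ 1.
Then g(r+1) = 2g(r) + 4·(-2)^r = 2·(2^r − (-2)^r) + 4·(-2)^r = 2^{r+1} − 2·(-2)^r + 4·(-2)^r = 2^{r+1} + 2·(-2)^r = 2^{r+1} − (-2)^{r+1}.
This completes the inductive step, so g(n) = 2^n − (-2)^n for all n ≥ 1.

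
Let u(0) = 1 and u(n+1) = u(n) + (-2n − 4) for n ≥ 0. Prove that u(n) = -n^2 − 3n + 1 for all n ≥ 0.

Base case: u(0) = 1, and -0^2 − 3·0 + 1 = 1.
Assume u(j) = -j^2 − 3j + 1.
Then u(j+1) = u(j) + (-2j − 4) = (-j^2 − 3j + 1) + (-2j − 4) = -j^2 − 5j − 3,
and -(j+1)^2 − 3·(j+1) + 1 = -j^2 − 5j − 3.
Hence u(n) = -n^2 − 3n + 1 for every n ≥ 0, by induction.

u(n) = -n^2 − 3n + 1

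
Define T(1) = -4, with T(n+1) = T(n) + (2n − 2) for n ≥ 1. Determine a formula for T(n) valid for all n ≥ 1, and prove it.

Claim: T(n) = n^2 − 3n − 2.

Base case: T(1) = -4, and 1^2 − 3·1 − 2 = -4.
Assume T(r) = r^2 − 3r − 2.
Then T(r+1) = T(r) + (2r − 2) = (r^2 − 3r − 2) + (2r − 2) = r^2 − r − 4,
and (r+1)^2 − 3·(r+1) − 2 = r^2 − r − 4.
By induction, T(n) = n^2 − 3n − 2 for all n ≥ 1.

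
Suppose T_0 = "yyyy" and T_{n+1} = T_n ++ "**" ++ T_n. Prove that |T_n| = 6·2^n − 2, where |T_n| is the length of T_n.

Base case: |T_0| = 4, and 6·2^0 − 2 = 4.
Assume |T_m| = 6·2^m − 2.
Then |T_{m+1}| = |T_m| + 2 + |T_m| = 2|T_m| + 2 = 2(6·2^m − 2) + 2 = 6·2^{m+1} − 4 + 2 = 6·2^{m+1} − 2.
Hence |T_n| = 6·2^n − 2 for every n ≥ 0, by induction.

|T_n| = 6·2^n − 2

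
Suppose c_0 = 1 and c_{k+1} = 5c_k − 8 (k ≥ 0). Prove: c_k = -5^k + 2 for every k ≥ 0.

Base case: c_0 = 1, and -5^0 + 2 = -1 + 2 = 1.
Assume c_m = -5^m + 2 for some m ≥ 0.
Then c_{m+1} = 5c_m − 8 = 5·(-5^m + 2) − 8 = -5^{m+1} + 10 − 8 = -5^{m+1} + 2.
This completes the inductive step, so c_k = -5^k + 2 for all k ≥ 0.

c_k = -5^k + 2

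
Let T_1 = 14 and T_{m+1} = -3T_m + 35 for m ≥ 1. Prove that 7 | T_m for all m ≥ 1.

Base case: T_1 = 14 = 7·2, so 7 | T_1.
Assume 7 | T_r, so T_r = 7t for some integer t.
Then T_{r+1} = -3T_r + 35 = -3·(7t) + 35 = 7(-3t + 5), so 7 | T_{r+1}.
Hence 7 | T_m for every m ≥ 1, by induction.

7 | T_m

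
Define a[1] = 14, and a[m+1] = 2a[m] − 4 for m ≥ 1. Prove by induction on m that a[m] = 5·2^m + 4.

Base case: a[1] = 14, and 5·2^1 + 4 = 10 + 4 = 14.
Assume a[j] = 5·2^j + 4 for some j ≥ 1.
Then a[j+1] = 2a[j] − 4 = 2·(5·2^j + 4) − 4 = 10·2^j + 8 − 4 = 5·2^{j+1} + 4.
This completes the inductive step, so a[m] = 5·2^m + 4 for all m ≥ 1.

a[m] = 5·2^m + 4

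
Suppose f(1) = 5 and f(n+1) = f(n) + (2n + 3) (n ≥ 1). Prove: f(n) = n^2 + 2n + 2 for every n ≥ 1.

Base case: f(1) = 5, and 1^2 + 2·1 + 2 = 5.
Assume f(k) = k^2 + 2k + 2.
Then f(k+1) = f(k) + (2k + 3) = (k^2 + 2k + 2) + (2k + 3) = k^2 + 4k + 5,
and (k+1)^2 + 2·(k+1) + 2 = k^2 + 4k + 5.
Hence f(n) = n^2 + 2n + 2 for every n ≥ 1, by induction.

f(n) = n^2 + 2n + 2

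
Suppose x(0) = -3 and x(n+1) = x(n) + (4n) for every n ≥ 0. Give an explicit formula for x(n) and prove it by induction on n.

Claim: x(n) = 2n^2 − 2n − 3.

Base case: x(0) = -3, and 2·0^2 − 2·0 − 3 = -3.
Assume x(r) = 2r^2 − 2r − 3.
Then x(r+1) = x(r) + (4r) = (2r^2 − 2r − 3) + (4r) = 2r^2 + 2r − 3,
and 2·(r+1)^2 − 2·(r+1) − 3 = 2r^2 + 2r − 3.
This completes the inductive step, so x(n) = 2n^2 − 2n − 3 for all n ≥ 0.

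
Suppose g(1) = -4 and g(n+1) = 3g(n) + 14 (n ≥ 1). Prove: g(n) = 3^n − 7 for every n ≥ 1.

Base case: g(1) = -4, and 3^1 − 7 = 3 − 7 = -4.
Assume g(j) = 3^j − 7 for some j ≥ 1.
Then g(j+1) = 3g(j) + 14 = 3·(3^j − 7) + 14 = 3^{j+1} − 21 + 14 = 3^{j+1} − 7.
By induction, g(n) = 3^n − 7 for all n ≥ 1.

g(n) = 3^n − 7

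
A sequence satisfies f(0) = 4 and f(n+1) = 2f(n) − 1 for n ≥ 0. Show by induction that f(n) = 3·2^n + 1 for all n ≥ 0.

Base case: f(0) = 4, and 3·2^0 + 1 = 3 + 1 = 4.
Assume f(k) = 3·2^k + 1 for some k ≥ 0.
Then f(k+1) = 2f(k) − 1 = 2·(3·2^k + 1) − 1 = 6·2^k + 2 − 1 = 3·2^{k+1} + 1.
Hence f(n) = 3·2^n + 1 for every n ≥ 0, by induction.

f(n) = 3·2^n + 1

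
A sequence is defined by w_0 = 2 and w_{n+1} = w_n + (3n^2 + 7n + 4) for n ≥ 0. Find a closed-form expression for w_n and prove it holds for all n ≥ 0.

Claim: w_n = n^3 + 2n^2 + n + 2.

Base case: w_0 = 2, and 0^3 + 2·0^2 + 0 + 2 = 2.
Assume w_j = j^3 + 2j^2 + j + 2.
Then w_{j+1} = w_j + (3j^2 + 7j + 4) = (j^3 + 2j^2 + j + 2) + (3j^2 + 7j + 4) = j^3 + 5j^2 + 8j + 6,
and (j+1)^3 + 2·(j+1)^2 + (j+1) + 2 = j^3 + 5j^2 + 8j + 6.
Hence w_n = n^3 + 2n^2 + n + 2 for every n ≥ 0, by induction.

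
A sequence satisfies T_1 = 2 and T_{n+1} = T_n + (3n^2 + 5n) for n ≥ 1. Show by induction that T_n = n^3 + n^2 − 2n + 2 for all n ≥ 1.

Base case: T_1 = 2, and 1^3 + 1^2 − 2·1 + 2 = 2.
Assume T_m = m^3 + m^2 − 2m + 2.
Then T_{m+1} = T_m + (3m^2 + 5m) = (m^3 + m^2 − 2m + 2) + (3m^2 + 5m) = m^3 + 4m^2 + 3m + 2,
and (m+1)^3 + (m+1)^2 − 2·(m+1) + 2 = m^3 + 4m^2 + 3m + 2.
Hence T_n = n^3 + n^2 − 2n + 2 for every n ≥ 1, by induction.

T_n = n^3 + n^2 − 2n + 2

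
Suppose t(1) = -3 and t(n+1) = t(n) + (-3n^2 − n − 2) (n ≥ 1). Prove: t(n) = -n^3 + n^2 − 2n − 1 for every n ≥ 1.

Base case: t(1) = -3, and -1^3 + 1^2 − 2·1 − 1 = -3.
Assume t(m) = -m^3 + m^2 − 2m − 1.
Then t(m+1) = t(m) + (-3m^2 − m − 2) = (-m^3 + m^2 − 2m − 1) + (-3m^2 − m − 2) = -m^3 − 2m^2 − 3m − 3,
and -(m+1)^3 + (m+1)^2 − 2·(m+1) − 1 = -m^3 − 2m^2 − 3m − 3.
Hence t(n) = -n^3 + n^2 − 2n − 1 for every n ≥ 1, by induction.

t(n) = -n^3 + n^2 − 2n − 1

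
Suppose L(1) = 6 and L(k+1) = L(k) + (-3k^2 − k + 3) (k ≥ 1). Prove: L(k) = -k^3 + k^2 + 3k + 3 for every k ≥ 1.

Base case: L(1) = 6, and -1^3 + 1^2 + 3·1 + 3 = 6.
Assume L(j) = -j^3 + j^2 + 3j + 3.
Then L(j+1) = L(j) + (-3j^2 − j + 3) = (-j^3 + j^2 + 3j + 3) + (-3j^2 − j + 3) = -j^3 − 2j^2 + 2j + 6,
and -(j+1)^3 + (j+1)^2 + 3·(j+1) + 3 = -j^3 − 2j^2 + 2j + 6.
Hence L(k) = -k^3 + k^2 + 3k + 3 for every k ≥ 1, by induction.

L(k) = -k^3 + k^2 + 3k + 3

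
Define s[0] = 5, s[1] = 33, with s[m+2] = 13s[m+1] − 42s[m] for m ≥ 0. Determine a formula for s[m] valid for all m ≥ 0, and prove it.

Claim: s[m] = 3·7^m + 2·6^m.

Base cases: s[0] = 5 and 3·7^0 + 2·6^0 = 5; s[1] = 33 and 3·7^1 + 2·6^1 = 33.
Assume s[j] = 3·7^j + 2·6^j for all 0 ≤ j ≤ r, where r ≥ 1.
Then s[r+1] = 13s[r] − 42s[r−1] = 13·(3·7^r + 2·6^r) − 42·(3·7^{r−1} + 2·6^{r−1}) = 3·(13·7 − 42)7^{r−1} + 2·(13·6 − 42)6^{r−1} = 147·7^{r−1} + 72·6^{r−1} = 3·7^{r+1} + 2·6^{r+1}.
Hence s[m] = 3·7^m + 2·6^m for every m ≥ 0, by strong induction.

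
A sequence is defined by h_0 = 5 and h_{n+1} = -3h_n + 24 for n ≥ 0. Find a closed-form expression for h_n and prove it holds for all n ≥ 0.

Claim: h_n = -(-3)^n + 6.

Base case: h_0 = 5, and -(-3)^0 + 6 = -1 + 6 = 5.
Assume h_j = -(-3)^j + 6 for some j ≥ 0.
Then h_{j+1} = -3h_j + 24 = -3·(-(-3)^j + 6) + 24 = 3·(-3)^j − 18 + 24 = -(-3)^{j+1} + 6.
This completes the inductive step, so h_n = -(-3)^n + 6 for all n ≥ 0.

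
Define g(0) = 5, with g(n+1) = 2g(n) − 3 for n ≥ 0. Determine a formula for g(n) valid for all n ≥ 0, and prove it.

Claim: g(n) = 2^{n+1} + 3.

Base case: g(0) = 5, and 2^{0+1} + 3 = 2 + 3 = 5.
Assume g(m) = 2^{m+1} + 3 for some m ≥ 0.
Then g(m+1) = 2g(m) − 3 = 2·(2^{m+1} + 3) − 3 = 2^{m+2} + 6 − 3 = 2^{m+2} + 3.
So the formula holds for m+1, and by induction g(n) = 2^{n+1} + 3 for all n ≥ 0.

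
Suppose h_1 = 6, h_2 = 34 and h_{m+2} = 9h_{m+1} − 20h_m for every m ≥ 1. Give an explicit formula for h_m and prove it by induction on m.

Claim: h_m = -4^m + 2·5^m.

Base cases: h_1 = 6 and -4^1 + 2·5^1 = 6; h_2 = 34 and -4^2 + 2·5^2 = 34.
Assume h_j = -4^j + 2·5^j for all 1 ≤ j ≤ k, where k ≥ 2.
Then h_{k+1} = 9h_k − 20h_{k−1} = 9·(-4^k + 2·5^k) − 20·(-4^{k−1} + 2·5^{k−1}) = -(9·4 − 20)4^{k−1} + 2·(9·5 − 20)5^{k−1} = -16·4^{k−1} + 50·5^{k−1} = -4^{k+1} + 2·5^{k+1}.
This completes the inductive step, so h_m = -4^m + 2·5^m for all m ≥ 1.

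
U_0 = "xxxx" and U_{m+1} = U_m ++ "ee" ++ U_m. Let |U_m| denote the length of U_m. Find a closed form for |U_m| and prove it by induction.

Claim: |U_m| = 6·2^m − 2.

Base case: |U_0| = 4, and 6·2^0 − 2 = 4.
Assume |U_r| = 6·2^r − 2.
Then |U_{r+1}| = |U_r| + 2 + |U_r| = 2|U_r| + 2 = 2(6·2^r − 2) + 2 = 6·2^{r+1} − 4 + 2 = 6·2^{r+1} − 2.
So the formula holds for r+1, and by induction |U_m| = 6·2^m − 2 for all m ≥ 0.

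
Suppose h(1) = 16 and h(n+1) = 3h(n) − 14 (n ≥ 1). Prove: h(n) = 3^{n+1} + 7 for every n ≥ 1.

Base case: h(1) = 16, and 3^{1+1} + 7 = 9 + 7 = 16.
Assume h(r) = 3^{r+1} + 7 for some r ≥ 1.
Then h(r+1) = 3h(r) − 14 = 3·(3^{r+1} + 7) − 14 = 3^{r+2} + 21 − 14 = 3^{r+2} + 7.
This completes the inductive step, so h(n) = 3^{n+1} + 7 for all n ≥ 1.

h(n) = 3^{n+1} + 7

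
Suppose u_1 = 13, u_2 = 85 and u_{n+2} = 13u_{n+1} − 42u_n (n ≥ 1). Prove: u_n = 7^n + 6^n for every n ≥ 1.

Base cases: u_1 = 13 and 7^1 + 6^1 = 13; u_2 = 85 and 7^2 + 6^2 = 85.
Assume u_j = 7^j + 6^j for all 1 ≤ j ≤ k, where k ≥ 2.
Then u_{k+1} = 13u_k − 42u_{k−1} = 13·(7^k + 6^k) − 42·(7^{k−1} + 6^{k−1}) = (13·7 − 42)7^{k−1} + (13·6 − 42)6^{k−1} = 49·7^{k−1} + 36·6^{k−1} = 7^{k+1} + 6^{k+1}.
So the formula holds for k+1, and by strong induction u_n = 7^n + 6^n for all n ≥ 1.

u_n = 7^n + 6^n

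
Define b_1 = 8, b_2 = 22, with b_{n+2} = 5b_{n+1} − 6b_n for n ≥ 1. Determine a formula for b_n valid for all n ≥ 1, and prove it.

Claim: b_n = 2·3^n + 2^n.

Base cases: b_1 = 8 and 2·3^1 + 2^1 = 8; b_2 = 22 and 2·3^2 + 2^2 = 22.
Assume b_j = 2·3^j + 2^j for all 1 ≤ j ≤ r, where r ≥ 2.
Then b_{r+1} = 5b_r − 6b_{r−1} = 5·(2·3^r + 2^r) − 6·(2·3^{r−1} + 2^{r−1}) = 2·(5·3 − 6)3^{r−1} + (5·2 − 6)2^{r−1} = 18·3^{r−1} + 4·2^{r−1} = 2·3^{r+1} + 2^{r+1}.
By strong induction, b_n = 2·3^n + 2^n for all n ≥ 1.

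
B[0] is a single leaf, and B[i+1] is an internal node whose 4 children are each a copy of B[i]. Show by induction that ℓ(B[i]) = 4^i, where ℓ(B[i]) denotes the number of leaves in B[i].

Base case: ℓ(B[0]) = 1, and 4^0 = 1.
Assume ℓ(B[j]) = 4^j.
Then ℓ(B[j+1]) = 4·ℓ(B[j]) = 4·4^j = 4^{j+1}.
Hence ℓ(B[i]) = 4^i for every i ≥ 0, by induction.

ℓ(B[i]) = 4^i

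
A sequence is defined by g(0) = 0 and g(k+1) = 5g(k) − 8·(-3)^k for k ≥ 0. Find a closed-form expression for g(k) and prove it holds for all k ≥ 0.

Claim: g(k) = -5^k + (-3)^k.

Base case: g(0) = 0, and -5^0 + (-3)^0 = -1 + 1 = 0.
Assume g(r) = -5^r + (-3)^r for some r ≥ 0.
Then g(r+1) = 5g(r) − 8·(-3)^r = 5·(-5^r + (-3)^r) − 8·(-3)^r = -5^{r+1} + 5·(-3)^r − 8·(-3)^r = -5^{r+1} − 3·(-3)^r = -5^{r+1} + (-3)^{r+1}.
By induction, g(k) = -5^k + (-3)^k for all k ≥ 0.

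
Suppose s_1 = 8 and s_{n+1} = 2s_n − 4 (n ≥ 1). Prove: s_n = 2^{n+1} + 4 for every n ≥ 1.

Base case: s_1 = 8, and 2^{1+1} + 4 = 4 + 4 = 8.
Assume s_j = 2^{j+1} + 4 for some j ≥ 1.
Then s_{j+1} = 2s_j − 4 = 2·(2^{j+1} + 4) − 4 = 2^{j+2} + 8 − 4 = 2^{j+2} + 4.
So the formula holds for j+1, and by induction s_n = 2^{n+1} + 4 for all n ≥ 1.

s_n = 2^{n+1} + 4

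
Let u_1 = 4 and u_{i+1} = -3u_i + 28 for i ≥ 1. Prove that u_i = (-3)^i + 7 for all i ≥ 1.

Base case: u_1 = 4, and (-3)^1 + 7 = -3 + 7 = 4.
Assume u_m = (-3)^m + 7 for some m ≥ 1.
Then u_{m+1} = -3u_m + 28 = -3·((-3)^m + 7) + 28 = -3·(-3)^m − 21 + 28 = (-3)^{m+1} + 7.
This completes the inductive step, so u_i = (-3)^i + 7 for all i ≥ 1.

u_i = (-3)^i + 7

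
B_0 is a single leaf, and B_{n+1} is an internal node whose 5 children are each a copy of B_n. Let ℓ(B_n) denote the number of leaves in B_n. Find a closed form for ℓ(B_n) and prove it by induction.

Claim: ℓ(B_n) = 5^n.

Base case: ℓ(B_0) = 1, and 5^0 = 1.
Assume ℓ(B_j) = 5^j.
Then ℓ(B_{j+1}) = 5·ℓ(B_j) = 5·5^j = 5^{j+1}.
By induction, ℓ(B_n) = 5^n for all n ≥ 0.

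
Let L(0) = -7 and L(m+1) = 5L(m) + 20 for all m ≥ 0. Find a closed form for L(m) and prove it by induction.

Claim: L(m) = -2·5^m − 5.

Base case: L(0) = -7, and -2·5^0 − 5 = -2 − 5 = -7.
Assume L(j) = -2·5^j − 5 for some j ≥ 0.
Then L(j+1) = 5L(j) + 20 = 5·(-2·5^j − 5) + 20 = -10·5^j − 25 + 20 = -2·5^{j+1} − 5.
Hence L(m) = -2·5^m − 5 for every m ≥ 0, by induction.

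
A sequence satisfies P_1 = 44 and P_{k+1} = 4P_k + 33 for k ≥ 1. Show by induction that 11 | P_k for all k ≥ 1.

Base case: P_1 = 44 = 11·4, so 11 | P_1.
Assume 11 | P_j, so P_j = 11t for some integer t.
Then P_{j+1} = 4P_j + 33 = 4·(11t) + 33 = 11(4t + 3), so 11 | P_{j+1}.
By induction, 11 | P_k for all k ≥ 1.

11 | P_k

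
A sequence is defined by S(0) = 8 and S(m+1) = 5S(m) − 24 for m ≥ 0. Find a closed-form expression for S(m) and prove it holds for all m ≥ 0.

Claim: S(m) = 2·5^m + 6.

Base case: S(0) = 8, and 2·5^0 + 6 = 2 + 6 = 8.
Assume S(j) = 2·5^j + 6 for some j ≥ 0.
Then S(j+1) = 5S(j) − 24 = 5·(2·5^j + 6) − 24 = 10·5^j + 30 − 24 = 2·5^{j+1} + 6.
Hence S(m) = 2·5^m + 6 for every m ≥ 0, by induction.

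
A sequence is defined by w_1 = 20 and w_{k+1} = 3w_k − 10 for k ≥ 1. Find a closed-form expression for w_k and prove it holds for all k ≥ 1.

Claim: w_k = 5·3^k + 5.

Base case: w_1 = 20, and 5·3^1 + 5 = 15 + 5 = 20.
Assume w_r = 5·3^r + 5 for some r ≥ 1.
Then w_{r+1} = 3w_r − 10 = 3·(5·3^r + 5) − 10 = 15·3^r + 15 − 10 = 5·3^{r+1} + 5.
This completes the inductive step, so w_k = 5·3^k + 5 for all k ≥ 1.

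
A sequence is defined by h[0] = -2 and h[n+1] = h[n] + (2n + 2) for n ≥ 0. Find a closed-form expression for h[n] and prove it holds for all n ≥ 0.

Claim: h[n] = n^2 + n − 2.

Base case: h[0] = -2, and 0^2 + 0 − 2 = -2.
Assume h[r] = r^2 + r − 2.
Then h[r+1] = h[r] + (2r + 2) = (r^2 + r − 2) + (2r + 2) = r^2 + 3r,
and (r+1)^2 + (r+1) − 2 = r^2 + 3r.
Hence h[n] = n^2 + n − 2 for every n ≥ 0, by induction.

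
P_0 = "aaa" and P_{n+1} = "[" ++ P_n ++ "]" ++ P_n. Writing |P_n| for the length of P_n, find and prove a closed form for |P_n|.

Claim: |P_n| = 5·2^n − 2.

Base case: |P_0| = 3, and 5·2^0 − 2 = 3.
Assume |P_r| = 5·2^r − 2.
Then |P_{r+1}| = 1 + |P_r| + 1 + |P_r| = 2|P_r| + 2 = 2(5·2^r − 2) + 2 = 5·2^{r+1} − 4 + 2 = 5·2^{r+1} − 2.
So the formula holds for r+1, and by induction |P_n| = 5·2^n − 2 for all n ≥ 0.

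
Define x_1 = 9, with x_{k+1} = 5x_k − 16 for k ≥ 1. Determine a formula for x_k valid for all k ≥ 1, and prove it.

Claim: x_k = 5^k + 4.

Base case: x_1 = 9, and 5^1 + 4 = 5 + 4 = 9.
Assume x_r = 5^r + 4 for some r ≥ 1.
Then x_{r+1} = 5x_r − 16 = 5·(5^r + 4) − 16 = 5^{r+1} + 20 − 16 = 5^{r+1} + 4.
Hence x_k = 5^k + 4 for every k ≥ 1, by induction.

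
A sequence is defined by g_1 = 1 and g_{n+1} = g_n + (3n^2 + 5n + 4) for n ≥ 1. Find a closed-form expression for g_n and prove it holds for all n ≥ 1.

Claim: g_n = n^3 + n^2 + 2n − 3.

Base case: g_1 = 1, and 1^3 + 1^2 + 2·1 − 3 = 1.
Assume g_r = r^3 + r^2 + 2r − 3.
Then g_{r+1} = g_r + (3r^2 + 5r + 4) = (r^3 + r^2 + 2r − 3) + (3r^2 + 5r + 4) = r^3 + 4r^2 + 7r + 1,
and (r+1)^3 + (r+1)^2 + 2·(r+1) − 3 = r^3 + 4r^2 + 7r + 1.
Hence g_n = n^3 + n^2 + 2n − 3 for every n ≥ 1, by induction.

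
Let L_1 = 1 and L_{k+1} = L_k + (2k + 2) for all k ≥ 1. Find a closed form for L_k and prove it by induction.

Claim: L_k = k^2 + k − 1.

Base case: L_1 = 1, and 1^2 + 1 − 1 = 1.
Assume L_r = r^2 + r − 1.
Then L_{r+1} = L_r + (2r + 2) = (r^2 + r − 1) + (2r + 2) = r^2 + 3r + 1,
and (r+1)^2 + (r+1) − 1 = r^2 + 3r + 1.
By induction, L_k = k^2 + k − 1 for all k ≥ 1.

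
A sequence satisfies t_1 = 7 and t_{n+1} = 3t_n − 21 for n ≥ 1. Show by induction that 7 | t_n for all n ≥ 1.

Base case: t_1 = 7 = 7·1, so 7 | t_1.
Assume 7 | t_j, so t_j = 7s for some integer s.
Then t_{j+1} = 3t_j − 21 = 3·(7s) − 21 = 7(3s − 3), so 7 | t_{j+1}.
This completes the inductive step, so 7 | t_n for all n ≥ 1.

7 | t_n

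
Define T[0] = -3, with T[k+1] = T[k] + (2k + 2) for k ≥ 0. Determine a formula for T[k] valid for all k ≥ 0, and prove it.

Claim: T[k] = k^2 + k − 3.

Base case: T[0] = -3, and 0^2 + 0 − 3 = -3.
Assume T[m] = m^2 + m − 3.
Then T[m+1] = T[m] + (2m + 2) = (m^2 + m − 3) + (2m + 2) = m^2 + 3m − 1,
and (m+1)^2 + (m+1) − 3 = m^2 + 3m − 1.
By induction, T[k] = k^2 + k − 3 for all k ≥ 0.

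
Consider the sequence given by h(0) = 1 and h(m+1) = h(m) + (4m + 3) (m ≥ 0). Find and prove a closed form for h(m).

Claim: h(m) = 2m^2 + m + 1.

Base case: h(0) = 1, and 2·0^2 + 0 + 1 = 1.
Assume h(j) = 2j^2 + j + 1.
Then h(j+1) = h(j) + (4j + 3) = (2j^2 + j + 1) + (4j + 3) = 2j^2 + 5j + 4,
and 2·(j+1)^2 + (j+1) + 1 = 2j^2 + 5j + 4.
By induction, h(m) = 2m^2 + m + 1 for all m ≥ 0.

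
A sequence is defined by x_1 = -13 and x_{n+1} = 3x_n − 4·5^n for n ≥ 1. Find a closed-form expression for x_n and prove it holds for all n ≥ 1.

Claim: x_n = -3^n − 2·5^n.

Base case: x_1 = -13, and -3^1 − 2·5^1 = -3 − 10 = -13.
Assume x_k = -3^k − 2·5^k for some k ≥ 1.
Then x_{k+1} = 3x_k − 4·5^k = 3·(-3^k − 2·5^k) − 4·5^k = -3^{k+1} − 6·5^k − 4·5^k = -3^{k+1} − 10·5^k = -3^{k+1} − 2·5^{k+1}.
By induction, x_n = -3^n − 2·5^n for all n ≥ 1.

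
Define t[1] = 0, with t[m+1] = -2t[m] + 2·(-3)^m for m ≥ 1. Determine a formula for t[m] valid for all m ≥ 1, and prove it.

Claim: t[m] = 3·(-2)^m − 2·(-3)^m.

Base case: t[1] = 0, and 3·(-2)^1 − 2·(-3)^1 = -6 + 6 = 0.
Assume t[k] = 3·(-2)^k − 2·(-3)^k for some k ≥ 1.
Then t[k+1] = -2t[k] + 2·(-3)^k = -2·(3·(-2)^k − 2·(-3)^k) + 2·(-3)^k = 3·(-2)^{k+1} + 4·(-3)^k + 2·(-3)^k = 3·(-2)^{k+1} + 6·(-3)^k = 3·(-2)^{k+1} − 2·(-3)^{k+1}.
Hence t[m] = 3·(-2)^m − 2·(-3)^m for every m ≥ 1, by induction.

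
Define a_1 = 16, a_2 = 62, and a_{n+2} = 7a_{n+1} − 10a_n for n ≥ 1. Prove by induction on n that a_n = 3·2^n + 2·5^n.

Base cases: a_1 = 16 and 3·2^1 + 2·5^1 = 16; a_2 = 62 and 3·2^2 + 2·5^2 = 62.
Assume a_i = 3·2^i + 2·5^i for all 1 ≤ i ≤ j, where j ≥ 2.
Then a_{j+1} = 7a_j − 10a_{j−1} = 7·(3·2^j + 2·5^j) − 10·(3·2^{j−1} + 2·5^{j−1}) = 3·(7·2 − 10)2^{j−1} + 2·(7·5 − 10)5^{j−1} = 12·2^{j−1} + 50·5^{j−1} = 3·2^{j+1} + 2·5^{j+1}.
This completes the inductive step, so a_n = 3·2^n + 2·5^n for all n ≥ 1.

a_n = 3·2^n + 2·5^n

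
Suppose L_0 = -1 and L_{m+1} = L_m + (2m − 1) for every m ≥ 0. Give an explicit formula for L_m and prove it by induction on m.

Claim: L_m = m^2 − 2m − 1.

Base case: L_0 = -1, and 0^2 − 2·0 − 1 = -1.
Assume L_k = k^2 − 2k − 1.
Then L_{k+1} = L_k + (2k − 1) = (k^2 − 2k − 1) + (2k − 1) = k^2 − 2,
and (k+1)^2 − 2·(k+1) − 1 = k^2 − 2.
This completes the inductive step, so L_m = m^2 − 2m − 1 for all m ≥ 0.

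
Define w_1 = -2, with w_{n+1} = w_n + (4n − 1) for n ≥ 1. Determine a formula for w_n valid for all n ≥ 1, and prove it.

Claim: w_n = 2n^2 − 3n − 1.

Base case: w_1 = -2, and 2·1^2 − 3·1 − 1 = -2.
Assume w_j = 2j^2 − 3j − 1.
Then w_{j+1} = w_j + (4j − 1) = (2j^2 − 3j − 1) + (4j − 1) = 2j^2 + j − 2,
and 2·(j+1)^2 − 3·(j+1) − 1 = 2j^2 + j − 2.
This completes the inductive step, so w_n = 2n^2 − 3n − 1 for all n ≥ 1.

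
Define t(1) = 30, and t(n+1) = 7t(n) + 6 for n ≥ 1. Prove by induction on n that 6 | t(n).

Base case: t(1) = 30 = 6·5, so 6 | t(1).
Assume 6 | t(j), so t(j) = 6s for some integer s.
Then t(j+1) = 7t(j) + 6 = 7·(6s) + 6 = 6(7s + 1), so 6 | t(j+1).
This completes the inductive step, so 6 | t(n) for all n ≥ 1.

6 | t(n)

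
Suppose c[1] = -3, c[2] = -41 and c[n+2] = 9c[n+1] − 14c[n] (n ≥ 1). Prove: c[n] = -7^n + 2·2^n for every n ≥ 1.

Base cases: c[1] = -3 and -7^1 + 2·2^1 = -3; c[2] = -41 and -7^2 + 2·2^2 = -41.
Assume c[j] = -7^j + 2·2^j for all 1 ≤ j ≤ m, where m ≥ 2.
Then c[m+1] = 9c[m] − 14c[m−1] = 9·(-7^m + 2·2^m) − 14·(-7^{m−1} + 2·2^{m−1}) = -(9·7 − 14)7^{m−1} + 2·(9·2 − 14)2^{m−1} = -49·7^{m−1} + 8·2^{m−1} = -7^{m+1} + 2·2^{m+1}.
So the formula holds for m+1, and by strong induction c[n] = -7^n + 2·2^n for all n ≥ 1.

c[n] = -7^n + 2·2^n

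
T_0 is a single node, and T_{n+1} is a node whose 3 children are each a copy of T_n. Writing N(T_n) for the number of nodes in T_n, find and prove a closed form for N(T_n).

Claim: N(T_n) = (3^{n+1} − 1)/2.

Base case: N(T_0) = 1, and (3^{0+1} − 1)/2 = 1.
Assume N(T_m) = (3^{m+1} − 1)/2.
Then N(T_{m+1}) = 1 + 3N(T_m) = 1 + 3·(3^{m+1} − 1)/2 = 1 + (3^{m+2} − 3)/2 = (2 + 3^{m+2} − 3)/2 = (3^{m+2} − 1)/2.
Hence N(T_n) = (3^{n+1} − 1)/2 for every n ≥ 0, by induction.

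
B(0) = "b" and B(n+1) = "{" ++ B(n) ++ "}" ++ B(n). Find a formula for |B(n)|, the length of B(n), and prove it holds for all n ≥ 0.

Claim: |B(n)| = 3·2^n − 2.

Base case: |B(0)| = 1, and 3·2^0 − 2 = 1.
Assume |B(r)| = 3·2^r − 2.
Then |B(r+1)| = 1 + |B(r)| + 1 + |B(r)| = 2|B(r)| + 2 = 2(3·2^r − 2) + 2 = 3·2^{r+1} − 4 + 2 = 3·2^{r+1} − 2.
So the formula holds for r+1, and by induction |B(n)| = 3·2^n − 2 for all n ≥ 0.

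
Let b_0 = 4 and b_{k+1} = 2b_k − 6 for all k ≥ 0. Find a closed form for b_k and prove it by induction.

Claim: b_k = -2^{k+1} + 6.

Base case: b_0 = 4, and -2^{0+1} + 6 = -2 + 6 = 4.
Assume b_m = -2^{m+1} + 6 for some m ≥ 0.
Then b_{m+1} = 2b_m − 6 = 2·(-2^{m+1} + 6) − 6 = -2^{m+2} + 12 − 6 = -2^{m+2} + 6.
By induction, b_k = -2^{k+1} + 6 for all k ≥ 0.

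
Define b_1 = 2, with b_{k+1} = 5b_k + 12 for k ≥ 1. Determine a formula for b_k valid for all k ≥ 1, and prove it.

Claim: b_k = 5^k − 3.

Base case: b_1 = 2, and 5^1 − 3 = 5 − 3 = 2.
Assume b_r = 5^r − 3 for some r ≥ 1.
Then b_{r+1} = 5b_r + 12 = 5·(5^r − 3) + 12 = 5^{r+1} − 15 + 12 = 5^{r+1} − 3.
So the formula holds for r+1, and by induction b_k = 5^k − 3 for all k ≥ 1.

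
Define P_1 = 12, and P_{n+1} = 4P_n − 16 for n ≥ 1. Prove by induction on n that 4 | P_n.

Base case: P_1 = 12 = 4·3, so 4 | P_1.
Assume 4 | P_r, so P_r = 4t for some integer t.
Then P_{r+1} = 4P_r − 16 = 4·(4t) − 16 = 4(4t − 4), so 4 | P_{r+1}.
Hence 4 | P_n for every n ≥ 1, by induction.

4 | P_n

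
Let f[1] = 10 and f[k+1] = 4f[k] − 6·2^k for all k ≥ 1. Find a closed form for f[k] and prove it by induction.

Claim: f[k] = 4^k + 3·2^k.

Base case: f[1] = 10, and 4^1 + 3·2^1 = 4 + 6 = 10.
Assume f[r] = 4^r + 3·2^r for some r ≥ 1.
Then f[r+1] = 4f[r] − 6·2^r = 4·(4^r + 3·2^r) − 6·2^r = 4^{r+1} + 12·2^r − 6·2^r = 4^{r+1} + 6·2^r = 4^{r+1} + 3·2^{r+1}.
So the formula holds for r+1, and by induction f[k] = 4^k + 3·2^k for all k ≥ 1.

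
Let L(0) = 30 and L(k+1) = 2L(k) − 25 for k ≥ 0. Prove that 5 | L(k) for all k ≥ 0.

Base case: L(0) = 30 = 5·6, so 5 | L(0).
Assume 5 | L(r), so L(r) = 5t for some integer t.
Then L(r+1) = 2L(r) − 25 = 2·(5t) − 25 = 5(2t − 5), so 5 | L(r+1).
So the property holds for r+1, and by induction 5 | L(k) for all k ≥ 0.

5 | L(k)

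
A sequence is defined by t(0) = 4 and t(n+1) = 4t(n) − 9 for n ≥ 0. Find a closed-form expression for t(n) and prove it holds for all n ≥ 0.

Claim: t(n) = 4^n + 3.

Base case: t(0) = 4, and 4^0 + 3 = 1 + 3 = 4.
Assume t(m) = 4^m + 3 for some m ≥ 0.
Then t(m+1) = 4t(m) − 9 = 4·(4^m + 3) − 9 = 4^{m+1} + 12 − 9 = 4^{m+1} + 3.
Hence t(n) = 4^n + 3 for every n ≥ 0, by induction.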